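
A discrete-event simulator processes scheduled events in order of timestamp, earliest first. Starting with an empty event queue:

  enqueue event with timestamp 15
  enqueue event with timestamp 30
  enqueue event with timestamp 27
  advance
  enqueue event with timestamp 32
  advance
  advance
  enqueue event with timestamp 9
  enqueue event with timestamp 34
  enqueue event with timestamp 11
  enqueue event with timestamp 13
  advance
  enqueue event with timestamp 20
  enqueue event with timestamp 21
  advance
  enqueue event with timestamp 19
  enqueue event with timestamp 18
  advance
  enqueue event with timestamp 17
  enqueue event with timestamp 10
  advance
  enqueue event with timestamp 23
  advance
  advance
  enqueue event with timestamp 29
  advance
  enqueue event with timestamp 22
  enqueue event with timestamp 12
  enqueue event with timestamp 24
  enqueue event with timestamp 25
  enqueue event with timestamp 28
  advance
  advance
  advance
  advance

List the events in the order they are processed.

insert 15 → {15}
insert 30 → {15, 30}
insert 27 → {15, 27, 30}
advance → 15; now {27, 30}
insert 32 → {27, 30, 32}
advance → 27; now {30, 32}
advance → 30; now {32}
insert 9 → {9, 32}
insert 34 → {9, 32, 34}
insert 11 → {9, 11, 32, 34}
insert 13 → {9, 11, 13, 32, 34}
advance → 9; now {11, 13, 32, 34}
insert 20 → {11, 13, 20, 32, 34}
insert 21 → {11, 13, 20, 21, 32, 34}
advance → 11; now {13, 20, 21, 32, 34}
insert 19 → {13, 19, 20, 21, 32, 34}
insert 18 → {13, 18, 19, 20, 21, 32, 34}
advance → 13; now {18, 19, 20, 21, 32, 34}
insert 17 → {17, 18, 19, 20, 21, 32, 34}
insert 10 → {10, 17, 18, 19, 20, 21, 32, 34}
advance → 10; now {17, 18, 19, 20, 21, 32, 34}
insert 23 → {17, 18, 19, 20, 21, 23, 32, 34}
advance → 17; now {18, 19, 20, 21, 23, 32, 34}
advance → 18; now {19, 20, 21, 23, 32, 34}
insert 29 → {19, 20, 21, 23, 29, 32, 34}
advance → 19; now {20, 21, 23, 29, 32, 34}
insert 22 → {20, 21, 22, 23, 29, 32, 34}
insert 12 → {12, 20, 21, 22, 23, 29, 32, 34}
insert 24 → {12, 20, 21, 22, 23, 24, 29, 32, 34}
insert 25 → {12, 20, 21, 22, 23, 24, 25, 29, 32, 34}
insert 28 → {12, 20, 21, 22, 23, 24, 25, 28, 29, 32, 34}
advance → 12; now {20, 21, 22, 23, 24, 25, 28, 29, 32, 34}
advance → 20; now {21, 22, 23, 24, 25, 28, 29, 32, 34}
advance → 21; now {22, 23, 24, 25, 28, 29, 32, 34}
advance → 22; now {23, 24, 25, 28, 29, 32, 34}

15 → 27 → 30 → 9 → 11 → 13 → 10 → 17 → 18 → 19 → 12 → 20 → 21 → 22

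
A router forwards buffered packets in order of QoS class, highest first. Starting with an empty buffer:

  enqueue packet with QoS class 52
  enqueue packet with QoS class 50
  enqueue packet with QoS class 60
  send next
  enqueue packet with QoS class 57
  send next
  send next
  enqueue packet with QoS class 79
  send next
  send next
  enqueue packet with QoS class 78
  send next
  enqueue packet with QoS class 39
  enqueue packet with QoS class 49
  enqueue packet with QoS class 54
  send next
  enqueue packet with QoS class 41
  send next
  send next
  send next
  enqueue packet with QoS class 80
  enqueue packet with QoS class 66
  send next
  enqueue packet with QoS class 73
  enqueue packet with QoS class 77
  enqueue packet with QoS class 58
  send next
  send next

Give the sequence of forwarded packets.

60, 57, 52, 79, 50, 78, 54, 49, 41, 39, 80, 77, 73

insert 52 → {52}
insert 50 → {52, 50}
insert 60 → {60, 52, 50}
send next → 60; now {52, 50}
insert 57 → {57, 52, 50}
send next → 57; now {52, 50}
send next → 52; now {50}
insert 79 → {79, 50}
send next → 79; now {50}
send next → 50; now {}
insert 78 → {78}
send next → 78; now {}
insert 39 → {39}
insert 49 → {49, 39}
insert 54 → {54, 49, 39}
send next → 54; now {49, 39}
insert 41 → {49, 41, 39}
send next → 49; now {41, 39}
send next → 41; now {39}
send next → 39; now {}
insert 80 → {80}
insert 66 → {80, 66}
send next → 80; now {66}
insert 73 → {73, 66}
insert 77 → {77, 73, 66}
insert 58 → {77, 73, 66, 58}
send next → 77; now {73, 66, 58}
send next → 73; now {66, 58}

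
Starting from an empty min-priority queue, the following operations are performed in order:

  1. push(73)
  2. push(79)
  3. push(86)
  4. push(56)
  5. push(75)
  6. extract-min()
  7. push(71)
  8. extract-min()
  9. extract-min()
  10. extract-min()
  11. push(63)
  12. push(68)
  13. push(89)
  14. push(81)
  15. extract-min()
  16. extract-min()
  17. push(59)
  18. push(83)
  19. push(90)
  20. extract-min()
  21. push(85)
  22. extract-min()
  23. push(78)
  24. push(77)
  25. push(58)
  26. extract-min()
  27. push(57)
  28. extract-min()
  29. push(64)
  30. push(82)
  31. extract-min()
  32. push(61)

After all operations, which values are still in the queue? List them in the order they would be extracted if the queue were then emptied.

insert 73 → {73}
insert 79 → {73, 79}
insert 86 → {73, 79, 86}
insert 56 → {56, 73, 79, 86}
insert 75 → {56, 73, 75, 79, 86}
extract-min → 56; now {73, 75, 79, 86}
insert 71 → {71, 73, 75, 79, 86}
extract-min → 71; now {73, 75, 79, 86}
extract-min → 73; now {75, 79, 86}
extract-min → 75; now {79, 86}
insert 63 → {63, 79, 86}
insert 68 → {63, 68, 79, 86}
insert 89 → {63, 68, 79, 86, 89}
insert 81 → {63, 68, 79, 81, 86, 89}
extract-min → 63; now {68, 79, 81, 86, 89}
extract-min → 68; now {79, 81, 86, 89}
insert 59 → {59, 79, 81, 86, 89}
insert 83 → {59, 79, 81, 83, 86, 89}
insert 90 → {59, 79, 81, 83, 86, 89, 90}
extract-min → 59; now {79, 81, 83, 86, 89, 90}
insert 85 → {79, 81, 83, 85, 86, 89, 90}
extract-min → 79; now {81, 83, 85, 86, 89, 90}
insert 78 → {78, 81, 83, 85, 86, 89, 90}
insert 77 → {77, 78, 81, 83, 85, 86, 89, 90}
insert 58 → {58, 77, 78, 81, 83, 85, 86, 89, 90}
extract-min → 58; now {77, 78, 81, 83, 85, 86, 89, 90}
insert 57 → {57, 77, 78, 81, 83, 85, 86, 89, 90}
extract-min → 57; now {77, 78, 81, 83, 85, 86, 89, 90}
insert 64 → {64, 77, 78, 81, 83, 85, 86, 89, 90}
insert 82 → {64, 77, 78, 81, 82, 83, 85, 86, 89, 90}
extract-min → 64; now {77, 78, 81, 82, 83, 85, 86, 89, 90}
insert 61 → {61, 77, 78, 81, 82, 83, 85, 86, 89, 90}

61, 77, 78, 81, 82, 83, 85, 86, 89, 90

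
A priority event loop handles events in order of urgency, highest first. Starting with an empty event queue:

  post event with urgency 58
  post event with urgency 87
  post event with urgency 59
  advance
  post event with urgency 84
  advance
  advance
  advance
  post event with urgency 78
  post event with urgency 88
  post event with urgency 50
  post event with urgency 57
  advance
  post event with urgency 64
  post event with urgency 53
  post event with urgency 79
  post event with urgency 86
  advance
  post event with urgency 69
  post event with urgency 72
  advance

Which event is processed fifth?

88

insert 58 → {58}
insert 87 → {87, 58}
insert 59 → {87, 59, 58}
advance → 87; now {59, 58}
insert 84 → {84, 59, 58}
advance → 84; now {59, 58}
advance → 59; now {58}
advance → 58; now {}
insert 78 → {78}
insert 88 → {88, 78}
insert 50 → {88, 78, 50}
insert 57 → {88, 78, 57, 50}
advance → 88; now {78, 57, 50}
insert 64 → {78, 64, 57, 50}
insert 53 → {78, 64, 57, 53, 50}
insert 79 → {79, 78, 64, 57, 53, 50}
insert 86 → {86, 79, 78, 64, 57, 53, 50}
advance → 86; now {79, 78, 64, 57, 53, 50}
insert 69 → {79, 78, 69, 64, 57, 53, 50}
insert 72 → {79, 78, 72, 69, 64, 57, 53, 50}
advance → 79; now {78, 72, 69, 64, 57, 53, 50}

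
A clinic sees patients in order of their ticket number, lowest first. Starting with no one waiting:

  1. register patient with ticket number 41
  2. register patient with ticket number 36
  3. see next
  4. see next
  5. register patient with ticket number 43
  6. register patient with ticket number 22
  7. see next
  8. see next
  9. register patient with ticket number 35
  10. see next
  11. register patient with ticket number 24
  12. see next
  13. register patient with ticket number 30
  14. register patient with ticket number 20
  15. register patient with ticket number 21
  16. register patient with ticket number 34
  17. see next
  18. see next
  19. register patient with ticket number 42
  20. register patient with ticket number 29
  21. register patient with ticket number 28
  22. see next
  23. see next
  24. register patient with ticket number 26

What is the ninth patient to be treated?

28

insert 41 → {41}
insert 36 → {36, 41}
see next → 36; now {41}
see next → 41; now {}
insert 43 → {43}
insert 22 → {22, 43}
see next → 22; now {43}
see next → 43; now {}
insert 35 → {35}
see next → 35; now {}
insert 24 → {24}
see next → 24; now {}
insert 30 → {30}
insert 20 → {20, 30}
insert 21 → {20, 21, 30}
insert 34 → {20, 21, 30, 34}
see next → 20; now {21, 30, 34}
see next → 21; now {30, 34}
insert 42 → {30, 34, 42}
insert 29 → {29, 30, 34, 42}
insert 28 → {28, 29, 30, 34, 42}
see next → 28; now {29, 30, 34, 42}
see next → 29; now {30, 34, 42}
insert 26 → {26, 30, 34, 42}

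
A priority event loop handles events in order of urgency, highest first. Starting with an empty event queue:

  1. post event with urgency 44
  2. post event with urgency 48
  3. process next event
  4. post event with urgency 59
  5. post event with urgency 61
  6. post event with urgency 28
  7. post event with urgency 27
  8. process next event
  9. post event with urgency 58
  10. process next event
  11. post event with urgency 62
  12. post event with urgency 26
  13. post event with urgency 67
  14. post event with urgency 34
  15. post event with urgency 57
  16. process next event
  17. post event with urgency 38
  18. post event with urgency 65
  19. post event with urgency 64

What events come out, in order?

insert 44 → {44}
insert 48 → {48, 44}
process next event → 48; now {44}
insert 59 → {59, 44}
insert 61 → {61, 59, 44}
insert 28 → {61, 59, 44, 28}
insert 27 → {61, 59, 44, 28, 27}
process next event → 61; now {59, 44, 28, 27}
insert 58 → {59, 58, 44, 28, 27}
process next event → 59; now {58, 44, 28, 27}
insert 62 → {62, 58, 44, 28, 27}
insert 26 → {62, 58, 44, 28, 27, 26}
insert 67 → {67, 62, 58, 44, 28, 27, 26}
insert 34 → {67, 62, 58, 44, 34, 28, 27, 26}
insert 57 → {67, 62, 58, 57, 44, 34, 28, 27, 26}
process next event → 67; now {62, 58, 57, 44, 34, 28, 27, 26}
insert 38 → {62, 58, 57, 44, 38, 34, 28, 27, 26}
insert 65 → {65, 62, 58, 57, 44, 38, 34, 28, 27, 26}
insert 64 → {65, 64, 62, 58, 57, 44, 38, 34, 28, 27, 26}

[48, 61, 59, 67]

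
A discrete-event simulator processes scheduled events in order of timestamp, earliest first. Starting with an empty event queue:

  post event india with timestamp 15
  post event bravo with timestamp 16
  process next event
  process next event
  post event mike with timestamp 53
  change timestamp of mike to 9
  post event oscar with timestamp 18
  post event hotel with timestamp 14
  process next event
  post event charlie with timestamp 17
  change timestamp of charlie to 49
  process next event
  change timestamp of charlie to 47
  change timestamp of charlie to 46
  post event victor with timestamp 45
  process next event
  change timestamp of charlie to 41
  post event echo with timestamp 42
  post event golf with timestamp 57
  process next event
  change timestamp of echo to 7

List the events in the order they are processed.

[india, bravo, mike, hotel, oscar, charlie]

add india (timestamp 15) → {india:15}
add bravo (timestamp 16) → {india:15, bravo:16}
process next event → india; now {bravo:16}
process next event → bravo; now {}
add mike (timestamp 53) → {mike:53}
update mike to timestamp 9 → {mike:9}
add oscar (timestamp 18) → {mike:9, oscar:18}
add hotel (timestamp 14) → {mike:9, hotel:14, oscar:18}
process next event → mike; now {hotel:14, oscar:18}
add charlie (timestamp 17) → {hotel:14, charlie:17, oscar:18}
update charlie to timestamp 49 → {hotel:14, oscar:18, charlie:49}
process next event → hotel; now {oscar:18, charlie:49}
update charlie to timestamp 47 → {oscar:18, charlie:47}
update charlie to timestamp 46 → {oscar:18, charlie:46}
add victor (timestamp 45) → {oscar:18, victor:45, charlie:46}
process next event → oscar; now {victor:45, charlie:46}
update charlie to timestamp 41 → {charlie:41, victor:45}
add echo (timestamp 42) → {charlie:41, echo:42, victor:45}
add golf (timestamp 57) → {charlie:41, echo:42, victor:45, golf:57}
process next event → charlie; now {echo:42, victor:45, golf:57}
update echo to timestamp 7 → {echo:7, victor:45, golf:57}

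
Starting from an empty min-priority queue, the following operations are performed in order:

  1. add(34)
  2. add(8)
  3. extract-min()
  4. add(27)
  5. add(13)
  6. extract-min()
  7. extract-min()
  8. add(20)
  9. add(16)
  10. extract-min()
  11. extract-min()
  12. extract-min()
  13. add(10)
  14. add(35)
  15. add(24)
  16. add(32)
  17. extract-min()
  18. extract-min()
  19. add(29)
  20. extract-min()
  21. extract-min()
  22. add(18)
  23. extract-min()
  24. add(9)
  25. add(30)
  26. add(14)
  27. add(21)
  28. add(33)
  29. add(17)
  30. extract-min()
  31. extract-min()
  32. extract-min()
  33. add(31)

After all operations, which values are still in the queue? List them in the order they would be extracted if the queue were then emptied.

insert 34 → {34}
insert 8 → {8, 34}
extract-min → 8; now {34}
insert 27 → {27, 34}
insert 13 → {13, 27, 34}
extract-min → 13; now {27, 34}
extract-min → 27; now {34}
insert 20 → {20, 34}
insert 16 → {16, 20, 34}
extract-min → 16; now {20, 34}
extract-min → 20; now {34}
extract-min → 34; now {}
insert 10 → {10}
insert 35 → {10, 35}
insert 24 → {10, 24, 35}
insert 32 → {10, 24, 32, 35}
extract-min → 10; now {24, 32, 35}
extract-min → 24; now {32, 35}
insert 29 → {29, 32, 35}
extract-min → 29; now {32, 35}
extract-min → 32; now {35}
insert 18 → {18, 35}
extract-min → 18; now {35}
insert 9 → {9, 35}
insert 30 → {9, 30, 35}
insert 14 → {9, 14, 30, 35}
insert 21 → {9, 14, 21, 30, 35}
insert 33 → {9, 14, 21, 30, 33, 35}
insert 17 → {9, 14, 17, 21, 30, 33, 35}
extract-min → 9; now {14, 17, 21, 30, 33, 35}
extract-min → 14; now {17, 21, 30, 33, 35}
extract-min → 17; now {21, 30, 33, 35}
insert 31 → {21, 30, 31, 33, 35}

21, 30, 31, 33, 35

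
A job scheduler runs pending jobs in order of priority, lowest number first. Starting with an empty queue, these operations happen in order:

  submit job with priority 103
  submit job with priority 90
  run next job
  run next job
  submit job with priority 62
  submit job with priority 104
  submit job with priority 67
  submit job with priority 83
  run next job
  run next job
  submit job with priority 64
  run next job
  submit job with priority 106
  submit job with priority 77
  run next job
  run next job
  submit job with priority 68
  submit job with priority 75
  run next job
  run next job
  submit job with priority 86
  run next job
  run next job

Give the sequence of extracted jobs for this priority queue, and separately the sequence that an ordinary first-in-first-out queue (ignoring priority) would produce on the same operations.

priority queue: 90 → 103 → 62 → 67 → 64 → 77 → 83 → 68 → 75 → 86 → 104; FIFO queue: [103, 90, 62, 104, 67, 83, 64, 106, 77, 68, 75]

insert 103 → {103}
insert 90 → {90, 103}
run next job → 90; now {103}
run next job → 103; now {}
insert 62 → {62}
insert 104 → {62, 104}
insert 67 → {62, 67, 104}
insert 83 → {62, 67, 83, 104}
run next job → 62; now {67, 83, 104}
run next job → 67; now {83, 104}
insert 64 → {64, 83, 104}
run next job → 64; now {83, 104}
insert 106 → {83, 104, 106}
insert 77 → {77, 83, 104, 106}
run next job → 77; now {83, 104, 106}
run next job → 83; now {104, 106}
insert 68 → {68, 104, 106}
insert 75 → {68, 75, 104, 106}
run next job → 68; now {75, 104, 106}
run next job → 75; now {104, 106}
insert 86 → {86, 104, 106}
run next job → 86; now {104, 106}
run next job → 104; now {106}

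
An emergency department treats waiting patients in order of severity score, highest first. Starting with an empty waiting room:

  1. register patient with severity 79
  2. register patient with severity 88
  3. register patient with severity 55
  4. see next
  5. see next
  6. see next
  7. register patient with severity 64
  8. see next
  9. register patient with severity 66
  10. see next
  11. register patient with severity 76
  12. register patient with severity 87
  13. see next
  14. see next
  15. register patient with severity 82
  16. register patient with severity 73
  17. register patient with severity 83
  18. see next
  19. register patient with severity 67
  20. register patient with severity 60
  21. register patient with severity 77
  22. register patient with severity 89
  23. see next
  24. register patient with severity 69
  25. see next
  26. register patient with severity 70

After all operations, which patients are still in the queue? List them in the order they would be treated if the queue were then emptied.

insert 79 → {79}
insert 88 → {88, 79}
insert 55 → {88, 79, 55}
see next → 88; now {79, 55}
see next → 79; now {55}
see next → 55; now {}
insert 64 → {64}
see next → 64; now {}
insert 66 → {66}
see next → 66; now {}
insert 76 → {76}
insert 87 → {87, 76}
see next → 87; now {76}
see next → 76; now {}
insert 82 → {82}
insert 73 → {82, 73}
insert 83 → {83, 82, 73}
see next → 83; now {82, 73}
insert 67 → {82, 73, 67}
insert 60 → {82, 73, 67, 60}
insert 77 → {82, 77, 73, 67, 60}
insert 89 → {89, 82, 77, 73, 67, 60}
see next → 89; now {82, 77, 73, 67, 60}
insert 69 → {82, 77, 73, 69, 67, 60}
see next → 82; now {77, 73, 69, 67, 60}
insert 70 → {77, 73, 70, 69, 67, 60}

[77, 73, 70, 69, 67, 60]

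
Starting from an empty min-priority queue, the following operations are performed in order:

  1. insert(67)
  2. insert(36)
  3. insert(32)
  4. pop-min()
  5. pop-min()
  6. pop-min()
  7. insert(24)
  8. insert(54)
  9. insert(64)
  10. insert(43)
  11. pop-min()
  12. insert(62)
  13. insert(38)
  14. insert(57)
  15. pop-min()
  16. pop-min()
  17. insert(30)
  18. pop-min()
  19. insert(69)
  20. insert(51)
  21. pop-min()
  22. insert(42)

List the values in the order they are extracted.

insert 67 → {67}
insert 36 → {36, 67}
insert 32 → {32, 36, 67}
pop-min → 32; now {36, 67}
pop-min → 36; now {67}
pop-min → 67; now {}
insert 24 → {24}
insert 54 → {24, 54}
insert 64 → {24, 54, 64}
insert 43 → {24, 43, 54, 64}
pop-min → 24; now {43, 54, 64}
insert 62 → {43, 54, 62, 64}
insert 38 → {38, 43, 54, 62, 64}
insert 57 → {38, 43, 54, 57, 62, 64}
pop-min → 38; now {43, 54, 57, 62, 64}
pop-min → 43; now {54, 57, 62, 64}
insert 30 → {30, 54, 57, 62, 64}
pop-min → 30; now {54, 57, 62, 64}
insert 69 → {54, 57, 62, 64, 69}
insert 51 → {51, 54, 57, 62, 64, 69}
pop-min → 51; now {54, 57, 62, 64, 69}
insert 42 → {42, 54, 57, 62, 64, 69}

[32, 36, 67, 24, 38, 43, 30, 51]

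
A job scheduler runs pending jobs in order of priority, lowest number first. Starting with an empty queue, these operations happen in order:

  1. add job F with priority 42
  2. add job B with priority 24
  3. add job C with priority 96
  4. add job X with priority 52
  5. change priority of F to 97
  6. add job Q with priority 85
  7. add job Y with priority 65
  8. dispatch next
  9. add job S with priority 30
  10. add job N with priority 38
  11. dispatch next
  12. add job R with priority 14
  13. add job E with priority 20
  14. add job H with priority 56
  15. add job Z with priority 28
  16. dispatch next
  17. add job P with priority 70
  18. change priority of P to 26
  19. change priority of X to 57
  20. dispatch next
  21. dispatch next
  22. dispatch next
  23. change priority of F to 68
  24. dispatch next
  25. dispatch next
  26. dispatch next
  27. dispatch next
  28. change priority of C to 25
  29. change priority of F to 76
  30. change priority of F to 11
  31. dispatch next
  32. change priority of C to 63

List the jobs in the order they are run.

B, S, R, E, P, Z, N, H, X, Y, F

add F (priority 42) → {F:42}
add B (priority 24) → {B:24, F:42}
add C (priority 96) → {B:24, F:42, C:96}
add X (priority 52) → {B:24, F:42, X:52, C:96}
update F to priority 97 → {B:24, X:52, C:96, F:97}
add Q (priority 85) → {B:24, X:52, Q:85, C:96, F:97}
add Y (priority 65) → {B:24, X:52, Y:65, Q:85, C:96, F:97}
dispatch next → B; now {X:52, Y:65, Q:85, C:96, F:97}
add S (priority 30) → {S:30, X:52, Y:65, Q:85, C:96, F:97}
add N (priority 38) → {S:30, N:38, X:52, Y:65, Q:85, C:96, F:97}
dispatch next → S; now {N:38, X:52, Y:65, Q:85, C:96, F:97}
add R (priority 14) → {R:14, N:38, X:52, Y:65, Q:85, C:96, F:97}
add E (priority 20) → {R:14, E:20, N:38, X:52, Y:65, Q:85, C:96, F:97}
add H (priority 56) → {R:14, E:20, N:38, X:52, H:56, Y:65, Q:85, C:96, F:97}
add Z (priority 28) → {R:14, E:20, Z:28, N:38, X:52, H:56, Y:65, Q:85, C:96, F:97}
dispatch next → R; now {E:20, Z:28, N:38, X:52, H:56, Y:65, Q:85, C:96, F:97}
add P (priority 70) → {E:20, Z:28, N:38, X:52, H:56, Y:65, P:70, Q:85, C:96, F:97}
update P to priority 26 → {E:20, P:26, Z:28, N:38, X:52, H:56, Y:65, Q:85, C:96, F:97}
update X to priority 57 → {E:20, P:26, Z:28, N:38, H:56, X:57, Y:65, Q:85, C:96, F:97}
dispatch next → E; now {P:26, Z:28, N:38, H:56, X:57, Y:65, Q:85, C:96, F:97}
dispatch next → P; now {Z:28, N:38, H:56, X:57, Y:65, Q:85, C:96, F:97}
dispatch next → Z; now {N:38, H:56, X:57, Y:65, Q:85, C:96, F:97}
update F to priority 68 → {N:38, H:56, X:57, Y:65, F:68, Q:85, C:96}
dispatch next → N; now {H:56, X:57, Y:65, F:68, Q:85, C:96}
dispatch next → H; now {X:57, Y:65, F:68, Q:85, C:96}
dispatch next → X; now {Y:65, F:68, Q:85, C:96}
dispatch next → Y; now {F:68, Q:85, C:96}
update C to priority 25 → {C:25, F:68, Q:85}
update F to priority 76 → {C:25, F:76, Q:85}
update F to priority 11 → {F:11, C:25, Q:85}
dispatch next → F; now {C:25, Q:85}
update C to priority 63 → {C:63, Q:85}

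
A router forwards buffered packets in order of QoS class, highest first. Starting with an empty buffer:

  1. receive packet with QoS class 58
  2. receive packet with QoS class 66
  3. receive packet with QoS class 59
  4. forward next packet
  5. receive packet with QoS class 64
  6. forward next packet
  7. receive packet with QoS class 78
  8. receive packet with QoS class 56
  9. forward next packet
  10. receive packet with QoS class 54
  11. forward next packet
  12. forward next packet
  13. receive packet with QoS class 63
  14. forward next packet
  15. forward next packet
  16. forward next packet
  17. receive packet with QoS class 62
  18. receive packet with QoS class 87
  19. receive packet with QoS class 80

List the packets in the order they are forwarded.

insert 58 → {58}
insert 66 → {66, 58}
insert 59 → {66, 59, 58}
forward next packet → 66; now {59, 58}
insert 64 → {64, 59, 58}
forward next packet → 64; now {59, 58}
insert 78 → {78, 59, 58}
insert 56 → {78, 59, 58, 56}
forward next packet → 78; now {59, 58, 56}
insert 54 → {59, 58, 56, 54}
forward next packet → 59; now {58, 56, 54}
forward next packet → 58; now {56, 54}
insert 63 → {63, 56, 54}
forward next packet → 63; now {56, 54}
forward next packet → 56; now {54}
forward next packet → 54; now {}
insert 62 → {62}
insert 87 → {87, 62}
insert 80 → {87, 80, 62}

66 → 64 → 78 → 59 → 58 → 63 → 56 → 54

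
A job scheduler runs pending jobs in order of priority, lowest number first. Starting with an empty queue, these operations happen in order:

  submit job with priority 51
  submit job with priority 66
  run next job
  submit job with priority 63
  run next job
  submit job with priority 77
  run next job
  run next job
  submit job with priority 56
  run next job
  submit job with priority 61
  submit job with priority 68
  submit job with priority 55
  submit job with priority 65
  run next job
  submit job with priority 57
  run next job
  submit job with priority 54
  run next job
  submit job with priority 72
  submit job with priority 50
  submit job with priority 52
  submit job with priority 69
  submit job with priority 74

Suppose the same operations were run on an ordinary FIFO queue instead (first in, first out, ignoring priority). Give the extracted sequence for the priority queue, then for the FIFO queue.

insert 51 → {51}
insert 66 → {51, 66}
run next job → 51; now {66}
insert 63 → {63, 66}
run next job → 63; now {66}
insert 77 → {66, 77}
run next job → 66; now {77}
run next job → 77; now {}
insert 56 → {56}
run next job → 56; now {}
insert 61 → {61}
insert 68 → {61, 68}
insert 55 → {55, 61, 68}
insert 65 → {55, 61, 65, 68}
run next job → 55; now {61, 65, 68}
insert 57 → {57, 61, 65, 68}
run next job → 57; now {61, 65, 68}
insert 54 → {54, 61, 65, 68}
run next job → 54; now {61, 65, 68}
insert 72 → {61, 65, 68, 72}
insert 50 → {50, 61, 65, 68, 72}
insert 52 → {50, 52, 61, 65, 68, 72}
insert 69 → {50, 52, 61, 65, 68, 69, 72}
insert 74 → {50, 52, 61, 65, 68, 69, 72, 74}

priority queue: 51, 63, 66, 77, 56, 55, 57, 54; FIFO queue: [51, 66, 63, 77, 56, 61, 68, 55]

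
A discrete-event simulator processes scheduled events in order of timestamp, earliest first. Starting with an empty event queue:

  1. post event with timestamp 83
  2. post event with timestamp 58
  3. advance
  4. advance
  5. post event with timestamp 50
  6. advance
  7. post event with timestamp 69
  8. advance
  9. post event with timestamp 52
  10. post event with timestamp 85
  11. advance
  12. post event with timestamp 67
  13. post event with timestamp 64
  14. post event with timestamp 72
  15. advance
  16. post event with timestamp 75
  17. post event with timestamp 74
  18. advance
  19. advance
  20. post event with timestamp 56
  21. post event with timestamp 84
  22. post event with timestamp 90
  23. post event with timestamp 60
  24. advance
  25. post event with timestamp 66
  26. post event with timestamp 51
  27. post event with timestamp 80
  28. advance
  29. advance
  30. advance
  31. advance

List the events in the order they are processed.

58 → 83 → 50 → 69 → 52 → 64 → 67 → 72 → 56 → 51 → 60 → 66 → 74

insert 83 → {83}
insert 58 → {58, 83}
advance → 58; now {83}
advance → 83; now {}
insert 50 → {50}
advance → 50; now {}
insert 69 → {69}
advance → 69; now {}
insert 52 → {52}
insert 85 → {52, 85}
advance → 52; now {85}
insert 67 → {67, 85}
insert 64 → {64, 67, 85}
insert 72 → {64, 67, 72, 85}
advance → 64; now {67, 72, 85}
insert 75 → {67, 72, 75, 85}
insert 74 → {67, 72, 74, 75, 85}
advance → 67; now {72, 74, 75, 85}
advance → 72; now {74, 75, 85}
insert 56 → {56, 74, 75, 85}
insert 84 → {56, 74, 75, 84, 85}
insert 90 → {56, 74, 75, 84, 85, 90}
insert 60 → {56, 60, 74, 75, 84, 85, 90}
advance → 56; now {60, 74, 75, 84, 85, 90}
insert 66 → {60, 66, 74, 75, 84, 85, 90}
insert 51 → {51, 60, 66, 74, 75, 84, 85, 90}
insert 80 → {51, 60, 66, 74, 75, 80, 84, 85, 90}
advance → 51; now {60, 66, 74, 75, 80, 84, 85, 90}
advance → 60; now {66, 74, 75, 80, 84, 85, 90}
advance → 66; now {74, 75, 80, 84, 85, 90}
advance → 74; now {75, 80, 84, 85, 90}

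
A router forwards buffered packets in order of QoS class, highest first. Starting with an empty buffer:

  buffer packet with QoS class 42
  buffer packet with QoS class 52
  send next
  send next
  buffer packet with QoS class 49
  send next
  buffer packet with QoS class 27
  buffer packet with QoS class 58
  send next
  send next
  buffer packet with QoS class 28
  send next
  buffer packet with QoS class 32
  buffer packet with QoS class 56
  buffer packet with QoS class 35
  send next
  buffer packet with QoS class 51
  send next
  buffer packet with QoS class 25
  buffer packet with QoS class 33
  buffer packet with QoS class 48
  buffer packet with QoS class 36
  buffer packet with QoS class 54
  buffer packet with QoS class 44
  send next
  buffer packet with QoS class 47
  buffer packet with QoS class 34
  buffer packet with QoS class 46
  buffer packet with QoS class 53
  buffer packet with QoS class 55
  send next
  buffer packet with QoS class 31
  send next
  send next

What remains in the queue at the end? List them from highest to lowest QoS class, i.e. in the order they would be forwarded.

insert 42 → {42}
insert 52 → {52, 42}
send next → 52; now {42}
send next → 42; now {}
insert 49 → {49}
send next → 49; now {}
insert 27 → {27}
insert 58 → {58, 27}
send next → 58; now {27}
send next → 27; now {}
insert 28 → {28}
send next → 28; now {}
insert 32 → {32}
insert 56 → {56, 32}
insert 35 → {56, 35, 32}
send next → 56; now {35, 32}
insert 51 → {51, 35, 32}
send next → 51; now {35, 32}
insert 25 → {35, 32, 25}
insert 33 → {35, 33, 32, 25}
insert 48 → {48, 35, 33, 32, 25}
insert 36 → {48, 36, 35, 33, 32, 25}
insert 54 → {54, 48, 36, 35, 33, 32, 25}
insert 44 → {54, 48, 44, 36, 35, 33, 32, 25}
send next → 54; now {48, 44, 36, 35, 33, 32, 25}
insert 47 → {48, 47, 44, 36, 35, 33, 32, 25}
insert 34 → {48, 47, 44, 36, 35, 34, 33, 32, 25}
insert 46 → {48, 47, 46, 44, 36, 35, 34, 33, 32, 25}
insert 53 → {53, 48, 47, 46, 44, 36, 35, 34, 33, 32, 25}
insert 55 → {55, 53, 48, 47, 46, 44, 36, 35, 34, 33, 32, 25}
send next → 55; now {53, 48, 47, 46, 44, 36, 35, 34, 33, 32, 25}
insert 31 → {53, 48, 47, 46, 44, 36, 35, 34, 33, 32, 31, 25}
send next → 53; now {48, 47, 46, 44, 36, 35, 34, 33, 32, 31, 25}
send next → 48; now {47, 46, 44, 36, 35, 34, 33, 32, 31, 25}

47, 46, 44, 36, 35, 34, 33, 32, 31, 25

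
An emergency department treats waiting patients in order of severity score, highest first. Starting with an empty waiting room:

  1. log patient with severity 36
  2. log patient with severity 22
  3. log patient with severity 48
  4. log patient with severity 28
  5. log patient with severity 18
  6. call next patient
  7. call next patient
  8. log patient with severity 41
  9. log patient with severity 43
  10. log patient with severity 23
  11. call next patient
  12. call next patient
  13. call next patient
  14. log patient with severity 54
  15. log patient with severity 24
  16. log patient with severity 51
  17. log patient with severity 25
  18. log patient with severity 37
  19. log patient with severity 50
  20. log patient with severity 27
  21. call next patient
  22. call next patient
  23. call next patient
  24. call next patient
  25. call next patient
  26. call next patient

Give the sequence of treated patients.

insert 36 → {36}
insert 22 → {36, 22}
insert 48 → {48, 36, 22}
insert 28 → {48, 36, 28, 22}
insert 18 → {48, 36, 28, 22, 18}
call next patient → 48; now {36, 28, 22, 18}
call next patient → 36; now {28, 22, 18}
insert 41 → {41, 28, 22, 18}
insert 43 → {43, 41, 28, 22, 18}
insert 23 → {43, 41, 28, 23, 22, 18}
call next patient → 43; now {41, 28, 23, 22, 18}
call next patient → 41; now {28, 23, 22, 18}
call next patient → 28; now {23, 22, 18}
insert 54 → {54, 23, 22, 18}
insert 24 → {54, 24, 23, 22, 18}
insert 51 → {54, 51, 24, 23, 22, 18}
insert 25 → {54, 51, 25, 24, 23, 22, 18}
insert 37 → {54, 51, 37, 25, 24, 23, 22, 18}
insert 50 → {54, 51, 50, 37, 25, 24, 23, 22, 18}
insert 27 → {54, 51, 50, 37, 27, 25, 24, 23, 22, 18}
call next patient → 54; now {51, 50, 37, 27, 25, 24, 23, 22, 18}
call next patient → 51; now {50, 37, 27, 25, 24, 23, 22, 18}
call next patient → 50; now {37, 27, 25, 24, 23, 22, 18}
call next patient → 37; now {27, 25, 24, 23, 22, 18}
call next patient → 27; now {25, 24, 23, 22, 18}
call next patient → 25; now {24, 23, 22, 18}

48, 36, 43, 41, 28, 54, 51, 50, 37, 27, 25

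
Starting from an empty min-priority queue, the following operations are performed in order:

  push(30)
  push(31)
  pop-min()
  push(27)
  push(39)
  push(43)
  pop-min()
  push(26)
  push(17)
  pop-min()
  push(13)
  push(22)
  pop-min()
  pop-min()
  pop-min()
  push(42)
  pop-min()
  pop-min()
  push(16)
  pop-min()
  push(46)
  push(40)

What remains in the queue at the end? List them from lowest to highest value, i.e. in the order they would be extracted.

[40, 42, 43, 46]

insert 30 → {30}
insert 31 → {30, 31}
pop-min → 30; now {31}
insert 27 → {27, 31}
insert 39 → {27, 31, 39}
insert 43 → {27, 31, 39, 43}
pop-min → 27; now {31, 39, 43}
insert 26 → {26, 31, 39, 43}
insert 17 → {17, 26, 31, 39, 43}
pop-min → 17; now {26, 31, 39, 43}
insert 13 → {13, 26, 31, 39, 43}
insert 22 → {13, 22, 26, 31, 39, 43}
pop-min → 13; now {22, 26, 31, 39, 43}
pop-min → 22; now {26, 31, 39, 43}
pop-min → 26; now {31, 39, 43}
insert 42 → {31, 39, 42, 43}
pop-min → 31; now {39, 42, 43}
pop-min → 39; now {42, 43}
insert 16 → {16, 42, 43}
pop-min → 16; now {42, 43}
insert 46 → {42, 43, 46}
insert 40 → {40, 42, 43, 46}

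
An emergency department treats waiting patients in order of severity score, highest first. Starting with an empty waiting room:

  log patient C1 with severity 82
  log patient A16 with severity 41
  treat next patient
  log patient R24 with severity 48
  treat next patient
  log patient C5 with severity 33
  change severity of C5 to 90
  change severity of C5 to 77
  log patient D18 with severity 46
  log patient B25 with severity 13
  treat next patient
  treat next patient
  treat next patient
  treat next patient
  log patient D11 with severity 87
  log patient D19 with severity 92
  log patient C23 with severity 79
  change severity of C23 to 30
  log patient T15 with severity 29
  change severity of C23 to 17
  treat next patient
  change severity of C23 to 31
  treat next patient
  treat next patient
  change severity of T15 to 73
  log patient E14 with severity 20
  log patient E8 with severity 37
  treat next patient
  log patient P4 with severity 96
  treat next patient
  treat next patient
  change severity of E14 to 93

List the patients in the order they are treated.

add C1 (severity 82) → {C1:82}
add A16 (severity 41) → {C1:82, A16:41}
treat next patient → C1; now {A16:41}
add R24 (severity 48) → {R24:48, A16:41}
treat next patient → R24; now {A16:41}
add C5 (severity 33) → {A16:41, C5:33}
update C5 to severity 90 → {C5:90, A16:41}
update C5 to severity 77 → {C5:77, A16:41}
add D18 (severity 46) → {C5:77, D18:46, A16:41}
add B25 (severity 13) → {C5:77, D18:46, A16:41, B25:13}
treat next patient → C5; now {D18:46, A16:41, B25:13}
treat next patient → D18; now {A16:41, B25:13}
treat next patient → A16; now {B25:13}
treat next patient → B25; now {}
add D11 (severity 87) → {D11:87}
add D19 (severity 92) → {D19:92, D11:87}
add C23 (severity 79) → {D19:92, D11:87, C23:79}
update C23 to severity 30 → {D19:92, D11:87, C23:30}
add T15 (severity 29) → {D19:92, D11:87, C23:30, T15:29}
update C23 to severity 17 → {D19:92, D11:87, T15:29, C23:17}
treat next patient → D19; now {D11:87, T15:29, C23:17}
update C23 to severity 31 → {D11:87, C23:31, T15:29}
treat next patient → D11; now {C23:31, T15:29}
treat next patient → C23; now {T15:29}
update T15 to severity 73 → {T15:73}
add E14 (severity 20) → {T15:73, E14:20}
add E8 (severity 37) → {T15:73, E8:37, E14:20}
treat next patient → T15; now {E8:37, E14:20}
add P4 (severity 96) → {P4:96, E8:37, E14:20}
treat next patient → P4; now {E8:37, E14:20}
treat next patient → E8; now {E14:20}
update E14 to severity 93 → {E14:93}

C1 → R24 → C5 → D18 → A16 → B25 → D19 → D11 → C23 → T15 → P4 → E8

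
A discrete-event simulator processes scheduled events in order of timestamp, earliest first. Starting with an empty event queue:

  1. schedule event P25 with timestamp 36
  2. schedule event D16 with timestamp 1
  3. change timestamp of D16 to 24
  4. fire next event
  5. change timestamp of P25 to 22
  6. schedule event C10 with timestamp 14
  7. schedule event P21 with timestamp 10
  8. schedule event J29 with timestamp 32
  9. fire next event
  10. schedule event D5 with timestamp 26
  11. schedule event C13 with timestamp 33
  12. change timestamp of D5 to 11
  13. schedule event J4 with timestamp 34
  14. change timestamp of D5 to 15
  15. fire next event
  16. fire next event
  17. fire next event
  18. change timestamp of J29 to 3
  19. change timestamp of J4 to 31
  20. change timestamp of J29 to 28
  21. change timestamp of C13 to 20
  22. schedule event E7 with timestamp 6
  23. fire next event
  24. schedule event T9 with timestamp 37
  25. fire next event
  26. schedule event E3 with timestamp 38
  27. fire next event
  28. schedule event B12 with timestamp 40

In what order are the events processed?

add P25 (timestamp 36) → {P25:36}
add D16 (timestamp 1) → {D16:1, P25:36}
update D16 to timestamp 24 → {D16:24, P25:36}
fire next event → D16; now {P25:36}
update P25 to timestamp 22 → {P25:22}
add C10 (timestamp 14) → {C10:14, P25:22}
add P21 (timestamp 10) → {P21:10, C10:14, P25:22}
add J29 (timestamp 32) → {P21:10, C10:14, P25:22, J29:32}
fire next event → P21; now {C10:14, P25:22, J29:32}
add D5 (timestamp 26) → {C10:14, P25:22, D5:26, J29:32}
add C13 (timestamp 33) → {C10:14, P25:22, D5:26, J29:32, C13:33}
update D5 to timestamp 11 → {D5:11, C10:14, P25:22, J29:32, C13:33}
add J4 (timestamp 34) → {D5:11, C10:14, P25:22, J29:32, C13:33, J4:34}
update D5 to timestamp 15 → {C10:14, D5:15, P25:22, J29:32, C13:33, J4:34}
fire next event → C10; now {D5:15, P25:22, J29:32, C13:33, J4:34}
fire next event → D5; now {P25:22, J29:32, C13:33, J4:34}
fire next event → P25; now {J29:32, C13:33, J4:34}
update J29 to timestamp 3 → {J29:3, C13:33, J4:34}
update J4 to timestamp 31 → {J29:3, J4:31, C13:33}
update J29 to timestamp 28 → {J29:28, J4:31, C13:33}
update C13 to timestamp 20 → {C13:20, J29:28, J4:31}
add E7 (timestamp 6) → {E7:6, C13:20, J29:28, J4:31}
fire next event → E7; now {C13:20, J29:28, J4:31}
add T9 (timestamp 37) → {C13:20, J29:28, J4:31, T9:37}
fire next event → C13; now {J29:28, J4:31, T9:37}
add E3 (timestamp 38) → {J29:28, J4:31, T9:37, E3:38}
fire next event → J29; now {J4:31, T9:37, E3:38}
add B12 (timestamp 40) → {J4:31, T9:37, E3:38, B12:40}

[D16, P21, C10, D5, P25, E7, C13, J29]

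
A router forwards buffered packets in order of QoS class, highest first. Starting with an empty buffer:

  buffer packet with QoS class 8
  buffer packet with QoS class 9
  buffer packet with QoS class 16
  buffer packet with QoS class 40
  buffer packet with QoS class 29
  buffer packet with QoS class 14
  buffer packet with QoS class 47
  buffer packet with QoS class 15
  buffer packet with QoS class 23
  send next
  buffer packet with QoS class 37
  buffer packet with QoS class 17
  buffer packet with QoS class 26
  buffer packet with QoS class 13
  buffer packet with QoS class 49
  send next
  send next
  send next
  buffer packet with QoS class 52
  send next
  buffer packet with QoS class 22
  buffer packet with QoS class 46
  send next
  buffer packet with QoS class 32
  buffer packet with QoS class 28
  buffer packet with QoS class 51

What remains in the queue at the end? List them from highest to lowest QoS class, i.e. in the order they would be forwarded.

51, 32, 29, 28, 26, 23, 22, 17, 16, 15, 14, 13, 9, 8

insert 8 → {8}
insert 9 → {9, 8}
insert 16 → {16, 9, 8}
insert 40 → {40, 16, 9, 8}
insert 29 → {40, 29, 16, 9, 8}
insert 14 → {40, 29, 16, 14, 9, 8}
insert 47 → {47, 40, 29, 16, 14, 9, 8}
insert 15 → {47, 40, 29, 16, 15, 14, 9, 8}
insert 23 → {47, 40, 29, 23, 16, 15, 14, 9, 8}
send next → 47; now {40, 29, 23, 16, 15, 14, 9, 8}
insert 37 → {40, 37, 29, 23, 16, 15, 14, 9, 8}
insert 17 → {40, 37, 29, 23, 17, 16, 15, 14, 9, 8}
insert 26 → {40, 37, 29, 26, 23, 17, 16, 15, 14, 9, 8}
insert 13 → {40, 37, 29, 26, 23, 17, 16, 15, 14, 13, 9, 8}
insert 49 → {49, 40, 37, 29, 26, 23, 17, 16, 15, 14, 13, 9, 8}
send next → 49; now {40, 37, 29, 26, 23, 17, 16, 15, 14, 13, 9, 8}
send next → 40; now {37, 29, 26, 23, 17, 16, 15, 14, 13, 9, 8}
send next → 37; now {29, 26, 23, 17, 16, 15, 14, 13, 9, 8}
insert 52 → {52, 29, 26, 23, 17, 16, 15, 14, 13, 9, 8}
send next → 52; now {29, 26, 23, 17, 16, 15, 14, 13, 9, 8}
insert 22 → {29, 26, 23, 22, 17, 16, 15, 14, 13, 9, 8}
insert 46 → {46, 29, 26, 23, 22, 17, 16, 15, 14, 13, 9, 8}
send next → 46; now {29, 26, 23, 22, 17, 16, 15, 14, 13, 9, 8}
insert 32 → {32, 29, 26, 23, 22, 17, 16, 15, 14, 13, 9, 8}
insert 28 → {32, 29, 28, 26, 23, 22, 17, 16, 15, 14, 13, 9, 8}
insert 51 → {51, 32, 29, 28, 26, 23, 22, 17, 16, 15, 14, 13, 9, 8}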